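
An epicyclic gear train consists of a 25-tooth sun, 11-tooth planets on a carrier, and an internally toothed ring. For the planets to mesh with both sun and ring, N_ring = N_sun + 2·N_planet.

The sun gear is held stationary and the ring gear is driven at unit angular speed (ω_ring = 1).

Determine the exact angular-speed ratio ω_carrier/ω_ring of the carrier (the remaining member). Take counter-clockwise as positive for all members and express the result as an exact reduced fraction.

47/72

N_ring = 25 + 2·11 = 47
25(ω_s−ω_c) = −47(ω_r−ω_c),  ω_s=0, ω_r=1
25(0−ω_c) = −47(1−ω_c)  ⇒  72ω_c = 47  ⇒  ω_c = 47/72
ω_c/ω_r = 47/72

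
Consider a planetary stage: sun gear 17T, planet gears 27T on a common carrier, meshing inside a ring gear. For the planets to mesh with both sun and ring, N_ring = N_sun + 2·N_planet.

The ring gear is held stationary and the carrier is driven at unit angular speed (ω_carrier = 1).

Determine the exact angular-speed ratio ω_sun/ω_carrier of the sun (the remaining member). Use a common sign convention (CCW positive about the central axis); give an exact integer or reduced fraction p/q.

N_ring = 17 + 2·27 = 71
17(ω_s−ω_c) = −71(ω_r−ω_c),  ω_r=0, ω_c=1
ω_s = 1 − (71/17)(0−1) = 88/17
ω_s/ω_c = 88/17

88/17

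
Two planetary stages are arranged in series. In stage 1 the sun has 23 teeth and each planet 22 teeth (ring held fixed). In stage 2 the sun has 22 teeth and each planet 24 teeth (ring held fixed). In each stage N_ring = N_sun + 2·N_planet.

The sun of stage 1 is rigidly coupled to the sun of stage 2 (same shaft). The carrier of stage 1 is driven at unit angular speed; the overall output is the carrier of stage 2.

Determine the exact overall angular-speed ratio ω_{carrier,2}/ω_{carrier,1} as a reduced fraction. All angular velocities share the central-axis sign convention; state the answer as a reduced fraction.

495/529

Stage 1: N_ring = 23 + 2·22 = 67
Stage 1: 23(ω_s−ω_c) = −67(ω_r−ω_c),  ω_r=0, ω_c=1
Stage 1: ω_s = 1 − (67/23)(0−1) = 90/23
  ⇒ ω_s¹/ω_c¹ = 90/23
Stage 2: N_ring = 22 + 2·24 = 70
Stage 2: 22(ω_s−ω_c) = −70(ω_r−ω_c),  ω_r=0, ω_s=1
Stage 2: 22(1−ω_c) = −70(0−ω_c)  ⇒  92ω_c = 22  ⇒  ω_c = 11/46
  ⇒ ω_c²/ω_s² = 11/46
Coupling ω_s² = ω_s¹ ⇒ overall = 90/23 × 11/46 = 495/529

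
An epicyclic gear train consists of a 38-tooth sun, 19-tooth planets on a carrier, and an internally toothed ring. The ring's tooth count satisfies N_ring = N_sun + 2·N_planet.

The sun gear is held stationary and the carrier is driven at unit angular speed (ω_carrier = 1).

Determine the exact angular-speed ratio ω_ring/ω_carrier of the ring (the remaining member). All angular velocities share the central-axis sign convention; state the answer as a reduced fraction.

3/2

N_ring = 38 + 2·19 = 76
38(ω_s−ω_c) = −76(ω_r−ω_c),  ω_s=0, ω_c=1
ω_r = 1 − (38/76)(0−1) = 3/2
ω_r/ω_c = 3/2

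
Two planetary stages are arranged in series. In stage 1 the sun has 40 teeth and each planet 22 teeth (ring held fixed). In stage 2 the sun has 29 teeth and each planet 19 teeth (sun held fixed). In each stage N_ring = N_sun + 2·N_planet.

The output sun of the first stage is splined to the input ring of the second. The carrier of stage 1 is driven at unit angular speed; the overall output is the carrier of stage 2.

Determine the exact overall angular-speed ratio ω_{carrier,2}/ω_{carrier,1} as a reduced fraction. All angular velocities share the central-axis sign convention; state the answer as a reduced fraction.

2077/960

Stage 1: N_ring = 40 + 2·22 = 84
Stage 1: 40(ω_s−ω_c) = −84(ω_r−ω_c),  ω_r=0, ω_c=1
Stage 1: ω_s = 1 − (84/40)(0−1) = 31/10
  ⇒ ω_s¹/ω_c¹ = 31/10
Stage 2: N_ring = 29 + 2·19 = 67
Stage 2: 29(ω_s−ω_c) = −67(ω_r−ω_c),  ω_s=0, ω_r=1
Stage 2: 29(0−ω_c) = −67(1−ω_c)  ⇒  96ω_c = 67  ⇒  ω_c = 67/96
  ⇒ ω_c²/ω_r² = 67/96
Coupling ω_r² = ω_s¹ ⇒ overall = 31/10 × 67/96 = 2077/960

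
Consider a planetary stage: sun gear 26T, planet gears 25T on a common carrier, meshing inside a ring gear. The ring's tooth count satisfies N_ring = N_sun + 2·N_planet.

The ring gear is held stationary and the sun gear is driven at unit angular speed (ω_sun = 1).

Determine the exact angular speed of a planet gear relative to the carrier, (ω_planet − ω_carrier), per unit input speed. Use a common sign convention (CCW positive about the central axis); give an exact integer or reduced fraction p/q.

N_ring = 26 + 2·25 = 76
26(ω_s−ω_c) = −76(ω_r−ω_c),  ω_r=0, ω_s=1
26(1−ω_c) = −76(0−ω_c)  ⇒  102ω_c = 26  ⇒  ω_c = 13/51
sun–planet: 26·(1−13/51) = −25·(ω_p−ω_c)  ⇒  ω_p−ω_c = −(26/25)·(38/51) = -988/1275

-988/1275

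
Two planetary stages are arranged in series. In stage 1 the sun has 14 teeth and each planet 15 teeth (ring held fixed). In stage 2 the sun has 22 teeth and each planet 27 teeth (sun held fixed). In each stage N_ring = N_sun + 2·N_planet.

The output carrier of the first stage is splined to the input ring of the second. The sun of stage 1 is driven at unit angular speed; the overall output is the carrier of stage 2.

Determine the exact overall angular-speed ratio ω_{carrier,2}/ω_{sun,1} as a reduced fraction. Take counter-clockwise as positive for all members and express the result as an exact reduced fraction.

38/203

Stage 1: N_ring = 14 + 2·15 = 44
Stage 1: 14(ω_s−ω_c) = −44(ω_r−ω_c),  ω_r=0, ω_s=1
Stage 1: 14(1−ω_c) = −44(0−ω_c)  ⇒  58ω_c = 14  ⇒  ω_c = 7/29
  ⇒ ω_c¹/ω_s¹ = 7/29
Stage 2: N_ring = 22 + 2·27 = 76
Stage 2: 22(ω_s−ω_c) = −76(ω_r−ω_c),  ω_s=0, ω_r=1
Stage 2: 22(0−ω_c) = −76(1−ω_c)  ⇒  98ω_c = 76  ⇒  ω_c = 38/49
  ⇒ ω_c²/ω_r² = 38/49
Coupling ω_r² = ω_c¹ ⇒ overall = 7/29 × 38/49 = 38/203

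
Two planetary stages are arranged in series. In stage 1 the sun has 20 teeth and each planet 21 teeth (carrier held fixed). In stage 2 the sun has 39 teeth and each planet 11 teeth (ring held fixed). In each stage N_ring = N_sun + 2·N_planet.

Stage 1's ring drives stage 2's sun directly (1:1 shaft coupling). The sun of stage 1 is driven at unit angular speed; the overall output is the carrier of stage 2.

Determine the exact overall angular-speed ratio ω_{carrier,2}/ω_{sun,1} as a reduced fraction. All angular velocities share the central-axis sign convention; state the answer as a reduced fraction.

Stage 1: N_ring = 20 + 2·21 = 62
Stage 1: 20(ω_s−ω_c) = −62(ω_r−ω_c),  ω_c=0, ω_s=1
Stage 1: ω_r = 0 − (20/62)(1−0) = -10/31
  ⇒ ω_r¹/ω_s¹ = -10/31
Stage 2: N_ring = 39 + 2·11 = 61
Stage 2: 39(ω_s−ω_c) = −61(ω_r−ω_c),  ω_r=0, ω_s=1
Stage 2: 39(1−ω_c) = −61(0−ω_c)  ⇒  100ω_c = 39  ⇒  ω_c = 39/100
  ⇒ ω_c²/ω_s² = 39/100
Coupling ω_s² = ω_r¹ ⇒ overall = -10/31 × 39/100 = -39/310

-39/310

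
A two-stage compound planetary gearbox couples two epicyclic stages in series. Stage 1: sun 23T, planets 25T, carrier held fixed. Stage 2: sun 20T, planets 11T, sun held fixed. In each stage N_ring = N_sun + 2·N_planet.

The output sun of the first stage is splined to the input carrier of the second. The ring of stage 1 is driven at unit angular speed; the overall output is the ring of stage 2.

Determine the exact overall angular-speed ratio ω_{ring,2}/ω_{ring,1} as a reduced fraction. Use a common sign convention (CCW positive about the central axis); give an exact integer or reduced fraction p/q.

-2263/483

Stage 1: N_ring = 23 + 2·25 = 73
Stage 1: 23(ω_s−ω_c) = −73(ω_r−ω_c),  ω_c=0, ω_r=1
Stage 1: ω_s = 0 − (73/23)(1−0) = -73/23
  ⇒ ω_s¹/ω_r¹ = -73/23
Stage 2: N_ring = 20 + 2·11 = 42
Stage 2: 20(ω_s−ω_c) = −42(ω_r−ω_c),  ω_s=0, ω_c=1
Stage 2: ω_r = 1 − (20/42)(0−1) = 31/21
  ⇒ ω_r²/ω_c² = 31/21
Coupling ω_c² = ω_s¹ ⇒ overall = -73/23 × 31/21 = -2263/483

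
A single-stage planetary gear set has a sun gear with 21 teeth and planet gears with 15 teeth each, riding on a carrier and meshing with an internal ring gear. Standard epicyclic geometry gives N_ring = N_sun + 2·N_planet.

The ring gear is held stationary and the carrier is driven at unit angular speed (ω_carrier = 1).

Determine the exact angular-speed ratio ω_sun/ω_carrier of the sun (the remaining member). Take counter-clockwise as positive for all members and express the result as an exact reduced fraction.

N_ring = 21 + 2·15 = 51
21(ω_s−ω_c) = −51(ω_r−ω_c),  ω_r=0, ω_c=1
ω_s = 1 − (51/21)(0−1) = 24/7
ω_s/ω_c = 24/7

24/7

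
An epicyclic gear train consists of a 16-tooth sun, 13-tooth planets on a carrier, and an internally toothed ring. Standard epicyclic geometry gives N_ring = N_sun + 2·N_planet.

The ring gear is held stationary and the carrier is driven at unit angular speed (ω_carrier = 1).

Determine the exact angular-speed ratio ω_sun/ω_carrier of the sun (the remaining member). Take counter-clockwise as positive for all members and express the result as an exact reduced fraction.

29/8

N_ring = 16 + 2·13 = 42
16(ω_s−ω_c) = −42(ω_r−ω_c),  ω_r=0, ω_c=1
ω_s = 1 − (42/16)(0−1) = 29/8
ω_s/ω_c = 29/8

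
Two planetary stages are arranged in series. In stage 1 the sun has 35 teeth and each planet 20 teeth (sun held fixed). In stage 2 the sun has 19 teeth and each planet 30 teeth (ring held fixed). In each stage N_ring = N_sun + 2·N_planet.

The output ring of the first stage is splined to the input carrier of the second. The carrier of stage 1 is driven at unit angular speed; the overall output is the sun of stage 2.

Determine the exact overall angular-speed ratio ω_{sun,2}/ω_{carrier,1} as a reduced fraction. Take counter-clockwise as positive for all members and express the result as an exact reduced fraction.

2156/285

Stage 1: N_ring = 35 + 2·20 = 75
Stage 1: 35(ω_s−ω_c) = −75(ω_r−ω_c),  ω_s=0, ω_c=1
Stage 1: ω_r = 1 − (35/75)(0−1) = 22/15
  ⇒ ω_r¹/ω_c¹ = 22/15
Stage 2: N_ring = 19 + 2·30 = 79
Stage 2: 19(ω_s−ω_c) = −79(ω_r−ω_c),  ω_r=0, ω_c=1
Stage 2: ω_s = 1 − (79/19)(0−1) = 98/19
  ⇒ ω_s²/ω_c² = 98/19
Coupling ω_c² = ω_r¹ ⇒ overall = 22/15 × 98/19 = 2156/285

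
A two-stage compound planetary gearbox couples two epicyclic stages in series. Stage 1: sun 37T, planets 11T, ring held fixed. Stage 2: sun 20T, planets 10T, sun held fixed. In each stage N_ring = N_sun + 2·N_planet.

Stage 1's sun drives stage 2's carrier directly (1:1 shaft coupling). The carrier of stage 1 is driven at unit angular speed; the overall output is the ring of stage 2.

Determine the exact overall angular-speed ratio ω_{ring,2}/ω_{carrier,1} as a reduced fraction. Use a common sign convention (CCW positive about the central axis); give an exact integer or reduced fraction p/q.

Stage 1: N_ring = 37 + 2·11 = 59
Stage 1: 37(ω_s−ω_c) = −59(ω_r−ω_c),  ω_r=0, ω_c=1
Stage 1: ω_s = 1 − (59/37)(0−1) = 96/37
  ⇒ ω_s¹/ω_c¹ = 96/37
Stage 2: N_ring = 20 + 2·10 = 40
Stage 2: 20(ω_s−ω_c) = −40(ω_r−ω_c),  ω_s=0, ω_c=1
Stage 2: ω_r = 1 − (20/40)(0−1) = 3/2
  ⇒ ω_r²/ω_c² = 3/2
Coupling ω_c² = ω_s¹ ⇒ overall = 96/37 × 3/2 = 144/37

144/37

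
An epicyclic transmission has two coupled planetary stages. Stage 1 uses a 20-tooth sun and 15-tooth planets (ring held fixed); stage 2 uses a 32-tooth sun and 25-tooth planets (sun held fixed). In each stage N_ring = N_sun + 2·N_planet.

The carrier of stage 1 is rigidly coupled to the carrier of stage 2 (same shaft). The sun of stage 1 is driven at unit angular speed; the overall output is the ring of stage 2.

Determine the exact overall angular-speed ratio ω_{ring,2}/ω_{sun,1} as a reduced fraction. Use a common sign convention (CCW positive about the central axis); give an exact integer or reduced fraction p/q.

114/287

Stage 1: N_ring = 20 + 2·15 = 50
Stage 1: 20(ω_s−ω_c) = −50(ω_r−ω_c),  ω_r=0, ω_s=1
Stage 1: 20(1−ω_c) = −50(0−ω_c)  ⇒  70ω_c = 20  ⇒  ω_c = 2/7
  ⇒ ω_c¹/ω_s¹ = 2/7
Stage 2: N_ring = 32 + 2·25 = 82
Stage 2: 32(ω_s−ω_c) = −82(ω_r−ω_c),  ω_s=0, ω_c=1
Stage 2: ω_r = 1 − (32/82)(0−1) = 57/41
  ⇒ ω_r²/ω_c² = 57/41
Coupling ω_c² = ω_c¹ ⇒ overall = 2/7 × 57/41 = 114/287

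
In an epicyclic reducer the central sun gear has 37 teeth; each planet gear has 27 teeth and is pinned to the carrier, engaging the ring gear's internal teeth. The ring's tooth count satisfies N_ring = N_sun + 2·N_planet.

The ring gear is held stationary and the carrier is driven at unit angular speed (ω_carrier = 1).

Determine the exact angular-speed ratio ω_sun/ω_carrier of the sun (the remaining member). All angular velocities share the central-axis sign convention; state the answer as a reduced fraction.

128/37

N_ring = 37 + 2·27 = 91
37(ω_s−ω_c) = −91(ω_r−ω_c),  ω_r=0, ω_c=1
ω_s = 1 − (91/37)(0−1) = 128/37
ω_s/ω_c = 128/37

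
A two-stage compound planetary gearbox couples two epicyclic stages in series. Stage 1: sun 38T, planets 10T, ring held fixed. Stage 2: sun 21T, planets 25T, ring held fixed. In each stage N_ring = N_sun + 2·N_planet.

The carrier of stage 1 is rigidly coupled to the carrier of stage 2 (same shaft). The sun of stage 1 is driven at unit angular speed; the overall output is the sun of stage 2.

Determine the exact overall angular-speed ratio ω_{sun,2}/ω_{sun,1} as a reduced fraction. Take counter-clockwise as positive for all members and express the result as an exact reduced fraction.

437/252

Stage 1: N_ring = 38 + 2·10 = 58
Stage 1: 38(ω_s−ω_c) = −58(ω_r−ω_c),  ω_r=0, ω_s=1
Stage 1: 38(1−ω_c) = −58(0−ω_c)  ⇒  96ω_c = 38  ⇒  ω_c = 19/48
  ⇒ ω_c¹/ω_s¹ = 19/48
Stage 2: N_ring = 21 + 2·25 = 71
Stage 2: 21(ω_s−ω_c) = −71(ω_r−ω_c),  ω_r=0, ω_c=1
Stage 2: ω_s = 1 − (71/21)(0−1) = 92/21
  ⇒ ω_s²/ω_c² = 92/21
Coupling ω_c² = ω_c¹ ⇒ overall = 19/48 × 92/21 = 437/252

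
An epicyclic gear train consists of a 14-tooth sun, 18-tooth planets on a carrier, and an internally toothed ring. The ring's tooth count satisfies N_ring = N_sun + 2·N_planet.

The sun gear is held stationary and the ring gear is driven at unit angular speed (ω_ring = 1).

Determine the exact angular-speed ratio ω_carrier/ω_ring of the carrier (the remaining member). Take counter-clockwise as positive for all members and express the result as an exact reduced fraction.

N_ring = 14 + 2·18 = 50
14(ω_s−ω_c) = −50(ω_r−ω_c),  ω_s=0, ω_r=1
14(0−ω_c) = −50(1−ω_c)  ⇒  64ω_c = 50  ⇒  ω_c = 25/32
ω_c/ω_r = 25/32

25/32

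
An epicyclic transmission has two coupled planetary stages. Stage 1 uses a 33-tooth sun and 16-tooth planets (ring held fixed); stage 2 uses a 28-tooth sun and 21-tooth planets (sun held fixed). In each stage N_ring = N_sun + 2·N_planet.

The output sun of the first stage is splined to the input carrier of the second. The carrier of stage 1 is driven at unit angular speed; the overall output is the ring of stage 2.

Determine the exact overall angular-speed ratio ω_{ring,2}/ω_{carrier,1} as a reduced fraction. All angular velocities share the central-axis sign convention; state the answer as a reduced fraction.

Stage 1: N_ring = 33 + 2·16 = 65
Stage 1: 33(ω_s−ω_c) = −65(ω_r−ω_c),  ω_r=0, ω_c=1
Stage 1: ω_s = 1 − (65/33)(0−1) = 98/33
  ⇒ ω_s¹/ω_c¹ = 98/33
Stage 2: N_ring = 28 + 2·21 = 70
Stage 2: 28(ω_s−ω_c) = −70(ω_r−ω_c),  ω_s=0, ω_c=1
Stage 2: ω_r = 1 − (28/70)(0−1) = 7/5
  ⇒ ω_r²/ω_c² = 7/5
Coupling ω_c² = ω_s¹ ⇒ overall = 98/33 × 7/5 = 686/165

686/165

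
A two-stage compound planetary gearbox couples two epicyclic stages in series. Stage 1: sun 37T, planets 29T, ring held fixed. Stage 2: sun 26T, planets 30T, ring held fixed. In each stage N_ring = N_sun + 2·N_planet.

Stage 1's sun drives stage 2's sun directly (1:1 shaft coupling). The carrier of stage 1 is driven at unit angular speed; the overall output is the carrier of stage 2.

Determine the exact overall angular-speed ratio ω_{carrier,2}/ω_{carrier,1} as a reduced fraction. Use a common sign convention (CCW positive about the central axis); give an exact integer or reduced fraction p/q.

429/518

Stage 1: N_ring = 37 + 2·29 = 95
Stage 1: 37(ω_s−ω_c) = −95(ω_r−ω_c),  ω_r=0, ω_c=1
Stage 1: ω_s = 1 − (95/37)(0−1) = 132/37
  ⇒ ω_s¹/ω_c¹ = 132/37
Stage 2: N_ring = 26 + 2·30 = 86
Stage 2: 26(ω_s−ω_c) = −86(ω_r−ω_c),  ω_r=0, ω_s=1
Stage 2: 26(1−ω_c) = −86(0−ω_c)  ⇒  112ω_c = 26  ⇒  ω_c = 13/56
  ⇒ ω_c²/ω_s² = 13/56
Coupling ω_s² = ω_s¹ ⇒ overall = 132/37 × 13/56 = 429/518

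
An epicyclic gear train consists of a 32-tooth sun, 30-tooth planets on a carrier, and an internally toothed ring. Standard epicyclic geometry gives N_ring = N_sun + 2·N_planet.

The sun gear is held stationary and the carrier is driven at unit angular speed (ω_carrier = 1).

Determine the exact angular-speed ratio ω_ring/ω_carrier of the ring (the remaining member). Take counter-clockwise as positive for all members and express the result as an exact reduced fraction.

31/23

N_ring = 32 + 2·30 = 92
32(ω_s−ω_c) = −92(ω_r−ω_c),  ω_s=0, ω_c=1
ω_r = 1 − (32/92)(0−1) = 31/23
ω_r/ω_c = 31/23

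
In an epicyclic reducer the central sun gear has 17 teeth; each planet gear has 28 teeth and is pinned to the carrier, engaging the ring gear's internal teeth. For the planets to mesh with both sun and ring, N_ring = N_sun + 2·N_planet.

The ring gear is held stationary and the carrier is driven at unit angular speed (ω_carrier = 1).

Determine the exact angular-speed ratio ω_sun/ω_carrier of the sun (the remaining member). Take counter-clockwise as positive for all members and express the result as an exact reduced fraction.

N_ring = 17 + 2·28 = 73
17(ω_s−ω_c) = −73(ω_r−ω_c),  ω_r=0, ω_c=1
ω_s = 1 − (73/17)(0−1) = 90/17
ω_s/ω_c = 90/17

90/17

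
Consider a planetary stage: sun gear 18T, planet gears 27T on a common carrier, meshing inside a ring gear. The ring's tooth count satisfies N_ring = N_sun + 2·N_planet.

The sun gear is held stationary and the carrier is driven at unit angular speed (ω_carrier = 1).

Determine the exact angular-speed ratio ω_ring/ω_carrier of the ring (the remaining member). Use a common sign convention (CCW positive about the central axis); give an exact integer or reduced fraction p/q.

5/4

N_ring = 18 + 2·27 = 72
18(ω_s−ω_c) = −72(ω_r−ω_c),  ω_s=0, ω_c=1
ω_r = 1 − (18/72)(0−1) = 5/4
ω_r/ω_c = 5/4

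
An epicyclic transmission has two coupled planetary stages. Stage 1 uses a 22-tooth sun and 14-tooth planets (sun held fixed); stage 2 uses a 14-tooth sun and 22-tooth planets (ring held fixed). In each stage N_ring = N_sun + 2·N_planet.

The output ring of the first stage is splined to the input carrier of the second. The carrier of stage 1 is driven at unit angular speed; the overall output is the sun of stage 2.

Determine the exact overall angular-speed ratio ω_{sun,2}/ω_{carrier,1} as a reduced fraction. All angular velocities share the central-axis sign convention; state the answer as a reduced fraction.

Stage 1: N_ring = 22 + 2·14 = 50
Stage 1: 22(ω_s−ω_c) = −50(ω_r−ω_c),  ω_s=0, ω_c=1
Stage 1: ω_r = 1 − (22/50)(0−1) = 36/25
  ⇒ ω_r¹/ω_c¹ = 36/25
Stage 2: N_ring = 14 + 2·22 = 58
Stage 2: 14(ω_s−ω_c) = −58(ω_r−ω_c),  ω_r=0, ω_c=1
Stage 2: ω_s = 1 − (58/14)(0−1) = 36/7
  ⇒ ω_s²/ω_c² = 36/7
Coupling ω_c² = ω_r¹ ⇒ overall = 36/25 × 36/7 = 1296/175

1296/175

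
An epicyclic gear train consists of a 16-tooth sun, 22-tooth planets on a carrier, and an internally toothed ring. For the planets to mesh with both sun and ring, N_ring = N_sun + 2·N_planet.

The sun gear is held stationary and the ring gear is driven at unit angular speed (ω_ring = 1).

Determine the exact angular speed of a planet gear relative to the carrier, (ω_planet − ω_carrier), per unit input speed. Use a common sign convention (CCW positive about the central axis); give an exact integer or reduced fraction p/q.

N_ring = 16 + 2·22 = 60
16(ω_s−ω_c) = −60(ω_r−ω_c),  ω_s=0, ω_r=1
16(0−ω_c) = −60(1−ω_c)  ⇒  76ω_c = 60  ⇒  ω_c = 15/19
sun–planet: 16·(0−15/19) = −22·(ω_p−ω_c)  ⇒  ω_p−ω_c = −(16/22)·(-15/19) = 120/209

120/209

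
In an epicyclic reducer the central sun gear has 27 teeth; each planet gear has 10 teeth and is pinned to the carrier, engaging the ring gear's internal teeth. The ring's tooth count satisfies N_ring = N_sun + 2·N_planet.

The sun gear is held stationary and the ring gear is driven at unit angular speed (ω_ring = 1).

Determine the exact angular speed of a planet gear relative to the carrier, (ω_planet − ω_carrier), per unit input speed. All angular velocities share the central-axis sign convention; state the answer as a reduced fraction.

N_ring = 27 + 2·10 = 47
27(ω_s−ω_c) = −47(ω_r−ω_c),  ω_s=0, ω_r=1
27(0−ω_c) = −47(1−ω_c)  ⇒  74ω_c = 47  ⇒  ω_c = 47/74
sun–planet: 27·(0−47/74) = −10·(ω_p−ω_c)  ⇒  ω_p−ω_c = −(27/10)·(-47/74) = 1269/740

1269/740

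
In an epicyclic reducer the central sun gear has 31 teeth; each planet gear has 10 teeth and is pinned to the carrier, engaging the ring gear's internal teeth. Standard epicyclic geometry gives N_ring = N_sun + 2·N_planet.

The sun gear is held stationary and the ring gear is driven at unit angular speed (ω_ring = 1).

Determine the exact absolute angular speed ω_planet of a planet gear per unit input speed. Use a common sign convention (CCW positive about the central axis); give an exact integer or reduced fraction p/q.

51/20

N_ring = 31 + 2·10 = 51
31(ω_s−ω_c) = −51(ω_r−ω_c),  ω_s=0, ω_r=1
31(0−ω_c) = −51(1−ω_c)  ⇒  82ω_c = 51  ⇒  ω_c = 51/82
sun–planet: 31·(0−51/82) = −10·(ω_p−ω_c)  ⇒  ω_p−ω_c = −(31/10)·(-51/82) = 1581/820
ω_p = 51/82 + 1581/820 = 51/20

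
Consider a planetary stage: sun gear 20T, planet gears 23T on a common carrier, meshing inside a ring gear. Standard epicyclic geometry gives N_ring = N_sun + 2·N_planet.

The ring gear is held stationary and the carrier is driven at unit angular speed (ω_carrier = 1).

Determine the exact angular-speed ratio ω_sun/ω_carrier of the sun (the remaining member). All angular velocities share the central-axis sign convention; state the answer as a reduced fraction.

N_ring = 20 + 2·23 = 66
20(ω_s−ω_c) = −66(ω_r−ω_c),  ω_r=0, ω_c=1
ω_s = 1 − (66/20)(0−1) = 43/10
ω_s/ω_c = 43/10

43/10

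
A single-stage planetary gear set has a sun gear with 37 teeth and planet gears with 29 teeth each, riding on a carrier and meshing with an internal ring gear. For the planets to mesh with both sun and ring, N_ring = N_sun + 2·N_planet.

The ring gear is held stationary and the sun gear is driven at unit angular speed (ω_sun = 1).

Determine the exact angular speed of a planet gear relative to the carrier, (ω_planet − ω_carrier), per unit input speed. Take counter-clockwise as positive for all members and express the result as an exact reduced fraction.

N_ring = 37 + 2·29 = 95
37(ω_s−ω_c) = −95(ω_r−ω_c),  ω_r=0, ω_s=1
37(1−ω_c) = −95(0−ω_c)  ⇒  132ω_c = 37  ⇒  ω_c = 37/132
sun–planet: 37·(1−37/132) = −29·(ω_p−ω_c)  ⇒  ω_p−ω_c = −(37/29)·(95/132) = -3515/3828

-3515/3828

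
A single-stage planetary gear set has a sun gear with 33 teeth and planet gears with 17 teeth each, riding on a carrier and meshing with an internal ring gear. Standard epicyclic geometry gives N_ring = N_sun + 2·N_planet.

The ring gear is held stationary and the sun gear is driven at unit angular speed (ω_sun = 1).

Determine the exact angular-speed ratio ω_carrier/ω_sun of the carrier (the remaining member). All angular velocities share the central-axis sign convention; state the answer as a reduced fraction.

33/100

N_ring = 33 + 2·17 = 67
33(ω_s−ω_c) = −67(ω_r−ω_c),  ω_r=0, ω_s=1
33(1−ω_c) = −67(0−ω_c)  ⇒  100ω_c = 33  ⇒  ω_c = 33/100
ω_c/ω_s = 33/100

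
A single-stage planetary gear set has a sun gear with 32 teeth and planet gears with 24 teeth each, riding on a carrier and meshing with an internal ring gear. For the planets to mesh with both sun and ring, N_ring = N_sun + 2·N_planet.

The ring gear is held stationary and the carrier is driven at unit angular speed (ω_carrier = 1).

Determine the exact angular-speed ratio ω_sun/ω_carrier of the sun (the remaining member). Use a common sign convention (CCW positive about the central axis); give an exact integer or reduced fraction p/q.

7/2

N_ring = 32 + 2·24 = 80
32(ω_s−ω_c) = −80(ω_r−ω_c),  ω_r=0, ω_c=1
ω_s = 1 − (80/32)(0−1) = 7/2
ω_s/ω_c = 7/2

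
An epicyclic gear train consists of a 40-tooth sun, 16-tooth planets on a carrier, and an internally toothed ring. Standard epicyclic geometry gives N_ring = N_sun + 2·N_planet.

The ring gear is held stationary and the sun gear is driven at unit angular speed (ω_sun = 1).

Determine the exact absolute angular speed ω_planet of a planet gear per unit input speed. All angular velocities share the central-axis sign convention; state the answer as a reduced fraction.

N_ring = 40 + 2·16 = 72
40(ω_s−ω_c) = −72(ω_r−ω_c),  ω_r=0, ω_s=1
40(1−ω_c) = −72(0−ω_c)  ⇒  112ω_c = 40  ⇒  ω_c = 5/14
sun–planet: 40·(1−5/14) = −16·(ω_p−ω_c)  ⇒  ω_p−ω_c = −(40/16)·(9/14) = -45/28
ω_p = 5/14 − 45/28 = -5/4

-5/4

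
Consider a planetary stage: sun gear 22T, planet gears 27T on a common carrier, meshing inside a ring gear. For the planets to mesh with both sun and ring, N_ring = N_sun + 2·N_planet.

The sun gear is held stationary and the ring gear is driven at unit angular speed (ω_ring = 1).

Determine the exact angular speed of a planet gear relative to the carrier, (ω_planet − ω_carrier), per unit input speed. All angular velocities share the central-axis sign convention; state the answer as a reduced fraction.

836/1323

N_ring = 22 + 2·27 = 76
22(ω_s−ω_c) = −76(ω_r−ω_c),  ω_s=0, ω_r=1
22(0−ω_c) = −76(1−ω_c)  ⇒  98ω_c = 76  ⇒  ω_c = 38/49
sun–planet: 22·(0−38/49) = −27·(ω_p−ω_c)  ⇒  ω_p−ω_c = −(22/27)·(-38/49) = 836/1323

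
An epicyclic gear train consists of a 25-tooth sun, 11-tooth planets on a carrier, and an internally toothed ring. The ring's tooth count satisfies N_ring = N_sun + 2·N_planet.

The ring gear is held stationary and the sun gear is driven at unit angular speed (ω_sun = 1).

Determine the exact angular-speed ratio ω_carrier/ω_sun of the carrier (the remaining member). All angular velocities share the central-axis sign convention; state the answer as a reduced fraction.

N_ring = 25 + 2·11 = 47
25(ω_s−ω_c) = −47(ω_r−ω_c),  ω_r=0, ω_s=1
25(1−ω_c) = −47(0−ω_c)  ⇒  72ω_c = 25  ⇒  ω_c = 25/72
ω_c/ω_s = 25/72

25/72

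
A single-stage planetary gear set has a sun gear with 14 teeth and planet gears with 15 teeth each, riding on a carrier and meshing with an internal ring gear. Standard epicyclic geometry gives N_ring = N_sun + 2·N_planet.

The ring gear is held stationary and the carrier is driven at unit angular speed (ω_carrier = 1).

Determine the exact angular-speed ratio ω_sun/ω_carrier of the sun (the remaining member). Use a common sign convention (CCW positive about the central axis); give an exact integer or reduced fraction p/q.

29/7

N_ring = 14 + 2·15 = 44
14(ω_s−ω_c) = −44(ω_r−ω_c),  ω_r=0, ω_c=1
ω_s = 1 − (44/14)(0−1) = 29/7
ω_s/ω_c = 29/7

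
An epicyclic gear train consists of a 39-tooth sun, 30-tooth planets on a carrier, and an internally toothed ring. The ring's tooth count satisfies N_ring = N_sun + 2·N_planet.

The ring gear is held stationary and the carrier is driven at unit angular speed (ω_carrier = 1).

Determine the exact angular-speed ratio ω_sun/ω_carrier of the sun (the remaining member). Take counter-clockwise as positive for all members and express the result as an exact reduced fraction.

N_ring = 39 + 2·30 = 99
39(ω_s−ω_c) = −99(ω_r−ω_c),  ω_r=0, ω_c=1
ω_s = 1 − (99/39)(0−1) = 46/13
ω_s/ω_c = 46/13

46/13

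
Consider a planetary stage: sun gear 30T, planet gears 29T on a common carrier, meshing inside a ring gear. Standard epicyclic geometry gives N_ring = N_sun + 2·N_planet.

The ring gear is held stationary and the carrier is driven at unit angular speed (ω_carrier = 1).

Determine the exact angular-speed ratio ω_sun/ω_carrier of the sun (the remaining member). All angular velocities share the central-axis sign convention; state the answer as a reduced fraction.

N_ring = 30 + 2·29 = 88
30(ω_s−ω_c) = −88(ω_r−ω_c),  ω_r=0, ω_c=1
ω_s = 1 − (88/30)(0−1) = 59/15
ω_s/ω_c = 59/15

59/15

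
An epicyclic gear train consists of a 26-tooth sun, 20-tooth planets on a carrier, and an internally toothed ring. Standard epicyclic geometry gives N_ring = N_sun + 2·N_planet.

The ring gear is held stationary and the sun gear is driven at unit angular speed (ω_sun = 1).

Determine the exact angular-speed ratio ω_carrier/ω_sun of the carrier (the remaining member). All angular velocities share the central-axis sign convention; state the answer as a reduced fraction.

13/46

N_ring = 26 + 2·20 = 66
26(ω_s−ω_c) = −66(ω_r−ω_c),  ω_r=0, ω_s=1
26(1−ω_c) = −66(0−ω_c)  ⇒  92ω_c = 26  ⇒  ω_c = 13/46
ω_c/ω_s = 13/46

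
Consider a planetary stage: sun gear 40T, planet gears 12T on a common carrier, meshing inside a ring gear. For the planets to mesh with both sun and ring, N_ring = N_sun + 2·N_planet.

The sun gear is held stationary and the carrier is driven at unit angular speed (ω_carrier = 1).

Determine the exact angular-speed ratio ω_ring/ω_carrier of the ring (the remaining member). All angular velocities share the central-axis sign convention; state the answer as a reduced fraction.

N_ring = 40 + 2·12 = 64
40(ω_s−ω_c) = −64(ω_r−ω_c),  ω_s=0, ω_c=1
ω_r = 1 − (40/64)(0−1) = 13/8
ω_r/ω_c = 13/8

13/8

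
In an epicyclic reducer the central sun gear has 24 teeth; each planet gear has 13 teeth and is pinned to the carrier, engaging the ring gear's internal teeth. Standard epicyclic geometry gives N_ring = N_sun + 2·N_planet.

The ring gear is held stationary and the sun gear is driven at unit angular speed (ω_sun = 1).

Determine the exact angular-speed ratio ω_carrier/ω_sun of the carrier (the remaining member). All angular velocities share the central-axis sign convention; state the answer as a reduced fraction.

12/37

N_ring = 24 + 2·13 = 50
24(ω_s−ω_c) = −50(ω_r−ω_c),  ω_r=0, ω_s=1
24(1−ω_c) = −50(0−ω_c)  ⇒  74ω_c = 24  ⇒  ω_c = 12/37
ω_c/ω_s = 12/37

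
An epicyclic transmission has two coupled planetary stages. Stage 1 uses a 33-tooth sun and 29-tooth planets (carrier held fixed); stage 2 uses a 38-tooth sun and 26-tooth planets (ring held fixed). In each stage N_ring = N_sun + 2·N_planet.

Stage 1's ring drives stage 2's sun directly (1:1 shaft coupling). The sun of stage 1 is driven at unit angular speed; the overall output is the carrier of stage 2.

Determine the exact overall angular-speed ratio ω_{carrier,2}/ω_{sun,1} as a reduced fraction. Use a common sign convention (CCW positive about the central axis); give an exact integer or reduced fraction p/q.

Stage 1: N_ring = 33 + 2·29 = 91
Stage 1: 33(ω_s−ω_c) = −91(ω_r−ω_c),  ω_c=0, ω_s=1
Stage 1: ω_r = 0 − (33/91)(1−0) = -33/91
  ⇒ ω_r¹/ω_s¹ = -33/91
Stage 2: N_ring = 38 + 2·26 = 90
Stage 2: 38(ω_s−ω_c) = −90(ω_r−ω_c),  ω_r=0, ω_s=1
Stage 2: 38(1−ω_c) = −90(0−ω_c)  ⇒  128ω_c = 38  ⇒  ω_c = 19/64
  ⇒ ω_c²/ω_s² = 19/64
Coupling ω_s² = ω_r¹ ⇒ overall = -33/91 × 19/64 = -627/5824

-627/5824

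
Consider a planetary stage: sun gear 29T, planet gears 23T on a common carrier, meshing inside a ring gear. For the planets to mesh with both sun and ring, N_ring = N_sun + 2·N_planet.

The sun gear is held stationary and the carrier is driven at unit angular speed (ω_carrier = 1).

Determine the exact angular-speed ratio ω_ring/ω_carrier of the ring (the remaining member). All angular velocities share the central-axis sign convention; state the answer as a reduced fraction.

104/75

N_ring = 29 + 2·23 = 75
29(ω_s−ω_c) = −75(ω_r−ω_c),  ω_s=0, ω_c=1
ω_r = 1 − (29/75)(0−1) = 104/75
ω_r/ω_c = 104/75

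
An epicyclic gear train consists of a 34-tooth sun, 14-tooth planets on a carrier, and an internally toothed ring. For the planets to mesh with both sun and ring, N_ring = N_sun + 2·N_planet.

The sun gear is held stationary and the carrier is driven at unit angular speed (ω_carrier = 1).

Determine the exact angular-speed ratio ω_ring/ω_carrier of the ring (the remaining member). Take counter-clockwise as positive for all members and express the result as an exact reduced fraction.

N_ring = 34 + 2·14 = 62
34(ω_s−ω_c) = −62(ω_r−ω_c),  ω_s=0, ω_c=1
ω_r = 1 − (34/62)(0−1) = 48/31
ω_r/ω_c = 48/31

48/31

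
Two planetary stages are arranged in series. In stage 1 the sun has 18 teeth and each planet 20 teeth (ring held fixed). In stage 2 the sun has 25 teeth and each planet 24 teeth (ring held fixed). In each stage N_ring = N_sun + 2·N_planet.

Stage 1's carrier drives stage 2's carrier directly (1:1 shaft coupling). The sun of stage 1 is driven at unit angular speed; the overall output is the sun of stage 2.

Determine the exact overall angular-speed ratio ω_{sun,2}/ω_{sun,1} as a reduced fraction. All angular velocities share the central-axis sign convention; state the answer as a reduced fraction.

Stage 1: N_ring = 18 + 2·20 = 58
Stage 1: 18(ω_s−ω_c) = −58(ω_r−ω_c),  ω_r=0, ω_s=1
Stage 1: 18(1−ω_c) = −58(0−ω_c)  ⇒  76ω_c = 18  ⇒  ω_c = 9/38
  ⇒ ω_c¹/ω_s¹ = 9/38
Stage 2: N_ring = 25 + 2·24 = 73
Stage 2: 25(ω_s−ω_c) = −73(ω_r−ω_c),  ω_r=0, ω_c=1
Stage 2: ω_s = 1 − (73/25)(0−1) = 98/25
  ⇒ ω_s²/ω_c² = 98/25
Coupling ω_c² = ω_c¹ ⇒ overall = 9/38 × 98/25 = 441/475

441/475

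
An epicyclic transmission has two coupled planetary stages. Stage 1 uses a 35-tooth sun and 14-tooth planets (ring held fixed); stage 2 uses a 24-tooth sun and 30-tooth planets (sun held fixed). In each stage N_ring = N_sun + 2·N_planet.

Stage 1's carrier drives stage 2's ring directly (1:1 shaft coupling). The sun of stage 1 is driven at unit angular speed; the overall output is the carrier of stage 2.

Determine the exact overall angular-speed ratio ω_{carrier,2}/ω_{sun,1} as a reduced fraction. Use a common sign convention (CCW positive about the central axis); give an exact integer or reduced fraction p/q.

5/18

Stage 1: N_ring = 35 + 2·14 = 63
Stage 1: 35(ω_s−ω_c) = −63(ω_r−ω_c),  ω_r=0, ω_s=1
Stage 1: 35(1−ω_c) = −63(0−ω_c)  ⇒  98ω_c = 35  ⇒  ω_c = 5/14
  ⇒ ω_c¹/ω_s¹ = 5/14
Stage 2: N_ring = 24 + 2·30 = 84
Stage 2: 24(ω_s−ω_c) = −84(ω_r−ω_c),  ω_s=0, ω_r=1
Stage 2: 24(0−ω_c) = −84(1−ω_c)  ⇒  108ω_c = 84  ⇒  ω_c = 7/9
  ⇒ ω_c²/ω_r² = 7/9
Coupling ω_r² = ω_c¹ ⇒ overall = 5/14 × 7/9 = 5/18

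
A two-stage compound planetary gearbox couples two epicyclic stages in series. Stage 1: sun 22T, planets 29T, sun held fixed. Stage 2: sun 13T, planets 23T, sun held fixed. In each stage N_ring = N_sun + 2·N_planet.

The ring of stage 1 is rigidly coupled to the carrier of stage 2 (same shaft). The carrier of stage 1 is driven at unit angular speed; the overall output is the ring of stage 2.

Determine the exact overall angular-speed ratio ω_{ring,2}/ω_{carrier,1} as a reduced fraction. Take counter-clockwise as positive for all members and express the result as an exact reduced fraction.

Stage 1: N_ring = 22 + 2·29 = 80
Stage 1: 22(ω_s−ω_c) = −80(ω_r−ω_c),  ω_s=0, ω_c=1
Stage 1: ω_r = 1 − (22/80)(0−1) = 51/40
  ⇒ ω_r¹/ω_c¹ = 51/40
Stage 2: N_ring = 13 + 2·23 = 59
Stage 2: 13(ω_s−ω_c) = −59(ω_r−ω_c),  ω_s=0, ω_c=1
Stage 2: ω_r = 1 − (13/59)(0−1) = 72/59
  ⇒ ω_r²/ω_c² = 72/59
Coupling ω_c² = ω_r¹ ⇒ overall = 51/40 × 72/59 = 459/295

459/295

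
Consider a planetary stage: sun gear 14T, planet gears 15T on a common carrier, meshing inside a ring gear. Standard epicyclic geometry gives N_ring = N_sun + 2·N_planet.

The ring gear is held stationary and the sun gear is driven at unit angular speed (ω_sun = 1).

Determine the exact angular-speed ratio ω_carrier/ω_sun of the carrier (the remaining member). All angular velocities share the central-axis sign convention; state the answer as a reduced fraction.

7/29

N_ring = 14 + 2·15 = 44
14(ω_s−ω_c) = −44(ω_r−ω_c),  ω_r=0, ω_s=1
14(1−ω_c) = −44(0−ω_c)  ⇒  58ω_c = 14  ⇒  ω_c = 7/29
ω_c/ω_s = 7/29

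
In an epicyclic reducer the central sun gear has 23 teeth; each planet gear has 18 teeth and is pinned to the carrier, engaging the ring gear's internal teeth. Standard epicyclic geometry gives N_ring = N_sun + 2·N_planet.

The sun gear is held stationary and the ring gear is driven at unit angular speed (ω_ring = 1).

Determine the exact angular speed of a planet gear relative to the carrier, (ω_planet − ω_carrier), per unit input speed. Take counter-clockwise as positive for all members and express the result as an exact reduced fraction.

1357/1476

N_ring = 23 + 2·18 = 59
23(ω_s−ω_c) = −59(ω_r−ω_c),  ω_s=0, ω_r=1
23(0−ω_c) = −59(1−ω_c)  ⇒  82ω_c = 59  ⇒  ω_c = 59/82
sun–planet: 23·(0−59/82) = −18·(ω_p−ω_c)  ⇒  ω_p−ω_c = −(23/18)·(-59/82) = 1357/1476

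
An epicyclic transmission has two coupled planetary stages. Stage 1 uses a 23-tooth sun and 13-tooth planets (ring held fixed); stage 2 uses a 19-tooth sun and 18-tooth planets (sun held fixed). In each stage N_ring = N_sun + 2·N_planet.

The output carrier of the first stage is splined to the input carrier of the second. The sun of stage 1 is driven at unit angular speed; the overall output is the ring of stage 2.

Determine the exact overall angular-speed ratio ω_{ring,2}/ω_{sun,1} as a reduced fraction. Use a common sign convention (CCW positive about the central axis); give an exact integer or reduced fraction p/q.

851/1980

Stage 1: N_ring = 23 + 2·13 = 49
Stage 1: 23(ω_s−ω_c) = −49(ω_r−ω_c),  ω_r=0, ω_s=1
Stage 1: 23(1−ω_c) = −49(0−ω_c)  ⇒  72ω_c = 23  ⇒  ω_c = 23/72
  ⇒ ω_c¹/ω_s¹ = 23/72
Stage 2: N_ring = 19 + 2·18 = 55
Stage 2: 19(ω_s−ω_c) = −55(ω_r−ω_c),  ω_s=0, ω_c=1
Stage 2: ω_r = 1 − (19/55)(0−1) = 74/55
  ⇒ ω_r²/ω_c² = 74/55
Coupling ω_c² = ω_c¹ ⇒ overall = 23/72 × 74/55 = 851/1980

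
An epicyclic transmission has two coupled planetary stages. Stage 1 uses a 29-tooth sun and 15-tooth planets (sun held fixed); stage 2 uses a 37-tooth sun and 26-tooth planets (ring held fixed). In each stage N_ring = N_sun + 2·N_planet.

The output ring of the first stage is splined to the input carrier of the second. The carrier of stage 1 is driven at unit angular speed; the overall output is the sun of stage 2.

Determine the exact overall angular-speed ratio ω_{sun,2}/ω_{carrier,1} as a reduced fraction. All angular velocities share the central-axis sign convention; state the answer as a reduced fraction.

11088/2183

Stage 1: N_ring = 29 + 2·15 = 59
Stage 1: 29(ω_s−ω_c) = −59(ω_r−ω_c),  ω_s=0, ω_c=1
Stage 1: ω_r = 1 − (29/59)(0−1) = 88/59
  ⇒ ω_r¹/ω_c¹ = 88/59
Stage 2: N_ring = 37 + 2·26 = 89
Stage 2: 37(ω_s−ω_c) = −89(ω_r−ω_c),  ω_r=0, ω_c=1
Stage 2: ω_s = 1 − (89/37)(0−1) = 126/37
  ⇒ ω_s²/ω_c² = 126/37
Coupling ω_c² = ω_r¹ ⇒ overall = 88/59 × 126/37 = 11088/2183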